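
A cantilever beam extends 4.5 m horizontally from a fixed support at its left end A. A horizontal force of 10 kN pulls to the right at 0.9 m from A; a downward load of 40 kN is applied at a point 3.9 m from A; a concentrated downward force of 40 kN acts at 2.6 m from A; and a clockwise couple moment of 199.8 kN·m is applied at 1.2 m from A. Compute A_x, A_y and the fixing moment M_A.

A_x = -10.00 kN, A_y = 80.00 kN, M_A = 459.8 kN·m

ΣF_x = 0: A_x + 10 = 0 → A_x = -10.00 kN.
ΣF_y = 0: A_y − 40 − 40 = 0 → A_y = 80.00 kN.
ΣM about A: M_A − 40·3.9 − 40·2.6 − 199.8 = 0 → M_A = 459.8 kN·m.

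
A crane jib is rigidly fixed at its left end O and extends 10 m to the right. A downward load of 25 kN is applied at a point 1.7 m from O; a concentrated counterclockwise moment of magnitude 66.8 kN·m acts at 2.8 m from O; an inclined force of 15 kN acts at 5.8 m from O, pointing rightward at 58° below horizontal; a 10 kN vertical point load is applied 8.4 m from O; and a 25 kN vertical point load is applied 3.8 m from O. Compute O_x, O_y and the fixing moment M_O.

ΣF_x = 0: O_x + 15·cos58° = 0 → O_x = -7.949 kN.
ΣF_y = 0: O_y − 25 − 15·sin58° − 10 − 25 = 0 → O_y = 72.72 kN.
ΣM about O: M_O − 25·1.7 + 66.8 − 15·sin58°·5.8 − 10·8.4 − 25·3.8 = 0 → M_O = 228.5 kN·m.

O_x = -7.949 kN, O_y = 72.72 kN, M_O = 228.5 kN·m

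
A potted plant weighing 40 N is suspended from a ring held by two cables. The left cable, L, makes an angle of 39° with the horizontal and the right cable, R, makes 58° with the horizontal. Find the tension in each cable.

ΣF_x = 0: −T_L·cos39° + T_R·cos58° = 0 → T_R = 1.46654·T_L.
ΣF_y = 0: T_L·sin39° + T_R·sin58° = 40.
Substitute: T_L·(0.62932 + 1.46654·0.848048) = 40 → T_L = 21.3559 ≈ 21.36 N.
Then T_R = 1.46654 × 21.3559 = 31.32 N.

T_L = 21.36 N, T_R = 31.32 N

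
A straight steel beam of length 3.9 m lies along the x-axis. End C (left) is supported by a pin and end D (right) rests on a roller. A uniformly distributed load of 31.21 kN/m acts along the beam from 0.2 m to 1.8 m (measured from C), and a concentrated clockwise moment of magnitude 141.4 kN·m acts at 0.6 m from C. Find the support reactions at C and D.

Resultant of the distributed load: 31.21 × 1.6 = 49.936 kN at 1 m from C.
ΣM about C: D_y·3.9 − (31.21·1.6)·1 − 141.4 = 0 → D_y = 191.336/3.9 = 49.0605 ≈ 49.06 kN.
ΣF_y = 0: C_y + 49.0605 − 31.21·1.6 = 0 → C_y = 0.8755 kN.
ΣF_x = 0: no horizontal applied forces, so C_x = 0.

C_x = 0, C_y = 0.8755 kN, D_y = 49.06 kN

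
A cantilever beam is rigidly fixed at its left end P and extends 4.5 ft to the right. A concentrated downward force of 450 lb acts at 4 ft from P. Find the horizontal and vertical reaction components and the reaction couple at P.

P_x = 0, P_y = 450.0 lb, M_P = 1800 lb·ft

ΣF_x = 0: P_x = 0.
ΣF_y = 0: P_y − 450 = 0 → P_y = 450.0 lb.
ΣM about P: M_P − 450·4 = 0 → M_P = 1800 lb·ft.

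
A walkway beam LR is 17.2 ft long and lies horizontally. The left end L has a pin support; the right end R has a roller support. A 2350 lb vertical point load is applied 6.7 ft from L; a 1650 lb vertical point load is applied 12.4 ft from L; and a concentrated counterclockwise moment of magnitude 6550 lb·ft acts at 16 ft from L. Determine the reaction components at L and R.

Taking moments about L: R_y·17.2 − 2350·6.7 − 1650·12.4 + 6550 = 0 → R_y = 29655/17.2 = 1724.13 ≈ 1724 lb.
ΣF_y = 0: L_y + 1724.13 − 2350 − 1650 = 0 → L_y = 2276 lb.
ΣF_x = 0: no horizontal applied forces, so L_x = 0.

L_x = 0, L_y = 2276 lb, R_y = 1724 lb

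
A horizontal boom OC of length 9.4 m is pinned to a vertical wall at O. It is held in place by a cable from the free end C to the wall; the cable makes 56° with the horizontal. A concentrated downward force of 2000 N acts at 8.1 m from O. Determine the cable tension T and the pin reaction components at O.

ΣM about O: T·sin56°·9.4 − 2000·8.1 = 0 → T = 16200/(9.4·0.829038) = 2078.8 ≈ 2079 N.
ΣF_x = 0: O_x − T·cos56° = 0 → O_x = 2078.8 × 0.559193 = 1162 N.
ΣF_y = 0: O_y + T·sin56° − 2000 = 0 → O_y = 2000 − 2078.8 × 0.829038 = 276.6 N.

T = 2079 N, O_x = 1162 N, O_y = 276.6 N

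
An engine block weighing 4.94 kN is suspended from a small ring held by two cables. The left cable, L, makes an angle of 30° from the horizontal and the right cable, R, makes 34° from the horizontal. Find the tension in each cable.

ΣF_x = 0: −T_L·cos30° + T_R·cos34° = 0 → T_R = 1.04462·T_L.
ΣF_y = 0: T_L·sin30° + T_R·sin34° = 4.94.
Substitute: T_L·(0.5 + 1.04462·0.559193) = 4.94 → T_L = 4.55659 ≈ 4.557 kN.
Then T_R = 1.04462 × 4.55659 = 4.760 kN.

T_L = 4.557 kN, T_R = 4.760 kN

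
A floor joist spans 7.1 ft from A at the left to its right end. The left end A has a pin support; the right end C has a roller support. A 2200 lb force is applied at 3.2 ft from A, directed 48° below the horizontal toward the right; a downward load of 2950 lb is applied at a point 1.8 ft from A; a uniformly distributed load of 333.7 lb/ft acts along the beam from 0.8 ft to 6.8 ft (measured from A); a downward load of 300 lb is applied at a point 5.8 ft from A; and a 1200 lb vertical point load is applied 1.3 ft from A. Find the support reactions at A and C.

A_x = -1472 lb, A_y = 5066 lb, C_y = 3021 lb

Resultant of the distributed load: 333.7 × 6 = 2002.2 lb at 3.8 ft from A.
Moments about A: C_y·7.1 − 2200·sin48°·3.2 − 2950·1.8 − (333.7·6)·3.8 − 300·5.8 − 1200·1.3 = 0 → C_y = 21450.1/7.1 = 3021.14 ≈ 3021 lb.
ΣF_y = 0: A_y + 3021.14 − 2200·sin48° − 2950 − 333.7·6 − 300 − 1200 = 0 → A_y = 5066 lb.
ΣF_x = 0: A_x + 2200·cos48° = 0 → A_x = -1472 lb.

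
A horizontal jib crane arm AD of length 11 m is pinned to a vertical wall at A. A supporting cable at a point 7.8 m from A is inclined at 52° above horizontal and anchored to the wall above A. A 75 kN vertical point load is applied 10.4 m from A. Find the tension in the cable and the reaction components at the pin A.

ΣM about A: T·sin52°·7.8 − 75·10.4 = 0 → T = 780/(7.8·0.788011) = 126.902 ≈ 126.9 kN.
ΣF_x = 0: A_x − T·cos52° = 0 → A_x = 126.902 × 0.615661 = 78.13 kN.
ΣF_y = 0: A_y + T·sin52° − 75 = 0 → A_y = 75 − 126.902 × 0.788011 = -25.00 kN.

T = 126.9 kN, A_x = 78.13 kN, A_y = -25.00 kN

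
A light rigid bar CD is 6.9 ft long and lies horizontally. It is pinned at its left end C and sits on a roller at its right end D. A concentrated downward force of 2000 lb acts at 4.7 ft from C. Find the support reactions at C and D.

C_x = 0, C_y = 637.7 lb, D_y = 1362 lb

Moments about C: D_y·6.9 − 2000·4.7 = 0 → D_y = 9400/6.9 = 1362.32 ≈ 1362 lb.
ΣF_y = 0: C_y + 1362.32 − 2000 = 0 → C_y = 637.7 lb.
ΣF_x = 0: no horizontal applied forces, so C_x = 0.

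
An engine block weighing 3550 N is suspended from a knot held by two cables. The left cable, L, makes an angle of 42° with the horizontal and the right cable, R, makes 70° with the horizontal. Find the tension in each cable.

ΣF_x = 0: −T_L·cos42° + T_R·cos70° = 0 → T_R = 2.17281·T_L.
ΣF_y = 0: T_L·sin42° + T_R·sin70° = 3550.
Substitute: T_L·(0.669131 + 2.17281·0.939693) = 3550 → T_L = 1309.53 ≈ 1310 N.
Then T_R = 2.17281 × 1309.53 = 2845 N.

T_L = 1310 N, T_R = 2845 N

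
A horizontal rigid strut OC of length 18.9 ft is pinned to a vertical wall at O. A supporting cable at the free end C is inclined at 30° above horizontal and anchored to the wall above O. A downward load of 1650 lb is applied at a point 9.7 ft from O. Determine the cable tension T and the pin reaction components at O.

T = 1694 lb, O_x = 1467 lb, O_y = 803.2 lb

ΣM about O: T·sin30°·18.9 − 1650·9.7 = 0 → T = 16005/(18.9·0.5) = 1693.65 ≈ 1694 lb.
ΣF_x = 0: O_x − T·cos30° = 0 → O_x = 1693.65 × 0.866025 = 1467 lb.
ΣF_y = 0: O_y + T·sin30° − 1650 = 0 → O_y = 1650 − 1693.65 × 0.5 = 803.2 lb.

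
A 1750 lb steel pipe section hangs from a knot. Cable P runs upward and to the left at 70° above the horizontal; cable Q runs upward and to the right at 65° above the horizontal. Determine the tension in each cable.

T_P = 1046 lb, T_Q = 846.5 lb

ΣF_x = 0: −T_P·cos70° + T_Q·cos65° = 0 → T_Q = 0.809289·T_P.
ΣF_y = 0: T_P·sin70° + T_Q·sin65° = 1750.
Substitute: T_P·(0.939693 + 0.809289·0.906308) = 1750 → T_P = 1045.93 ≈ 1046 lb.
Then T_Q = 0.809289 × 1045.93 = 846.5 lb.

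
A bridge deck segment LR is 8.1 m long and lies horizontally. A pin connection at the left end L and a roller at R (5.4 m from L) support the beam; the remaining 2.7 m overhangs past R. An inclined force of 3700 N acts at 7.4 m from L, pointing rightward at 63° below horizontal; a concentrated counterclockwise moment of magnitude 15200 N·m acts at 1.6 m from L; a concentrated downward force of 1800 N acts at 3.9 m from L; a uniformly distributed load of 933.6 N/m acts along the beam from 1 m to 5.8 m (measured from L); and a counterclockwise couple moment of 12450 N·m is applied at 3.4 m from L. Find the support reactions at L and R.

Resultant of the distributed load: 933.6 × 4.8 = 4481.28 N at 3.4 m from L.
ΣM about L: R_y·5.4 − 3700·sin63°·7.4 + 15200 − 1800·3.9 − (933.6·4.8)·3.4 + 12450 = 0 → R_y = 19002.1/5.4 = 3518.91 ≈ 3519 N.
ΣF_y = 0: L_y + 3518.91 − 3700·sin63° − 1800 − 933.6·4.8 = 0 → L_y = 6059 N.
ΣF_x = 0: L_x + 3700·cos63° = 0 → L_x = -1680 N.

L_x = -1680 N, L_y = 6059 N, R_y = 3519 N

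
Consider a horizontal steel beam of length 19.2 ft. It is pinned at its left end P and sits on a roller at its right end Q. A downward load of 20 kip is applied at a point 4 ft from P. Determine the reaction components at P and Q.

Taking moments about P: Q_y·19.2 − 20·4 = 0 → Q_y = 80/19.2 = 4.16667 ≈ 4.167 kip.
ΣF_y = 0: P_y + 4.16667 − 20 = 0 → P_y = 15.83 kip.
ΣF_x = 0: no horizontal applied forces, so P_x = 0.

P_x = 0, P_y = 15.83 kip, Q_y = 4.167 kip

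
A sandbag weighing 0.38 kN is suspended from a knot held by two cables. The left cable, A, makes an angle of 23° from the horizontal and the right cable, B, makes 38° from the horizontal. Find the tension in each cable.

ΣF_x = 0: −T_A·cos23° + T_B·cos38° = 0 → T_B = 1.16814·T_A.
ΣF_y = 0: T_A·sin23° + T_B·sin38° = 0.38.
Substitute: T_A·(0.390731 + 1.16814·0.615661) = 0.38 → T_A = 0.34237 ≈ 0.3424 kN.
Then T_B = 1.16814 × 0.34237 = 0.3999 kN.

T_A = 0.3424 kN, T_B = 0.3999 kN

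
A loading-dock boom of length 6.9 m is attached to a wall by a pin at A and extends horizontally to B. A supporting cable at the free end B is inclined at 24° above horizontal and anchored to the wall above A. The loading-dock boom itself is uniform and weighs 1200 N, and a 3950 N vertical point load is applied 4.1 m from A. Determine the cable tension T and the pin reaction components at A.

T = 7246 N, A_x = 6619 N, A_y = 2203 N

ΣM about A: T·sin24°·6.9 − 1200·3.45 − 3950·4.1 = 0 → T = 20335/(6.9·0.406737) = 7245.72 ≈ 7246 N.
ΣF_x = 0: A_x − T·cos24° = 0 → A_x = 7245.72 × 0.913545 = 6619 N.
ΣF_y = 0: A_y + T·sin24° − 1200 − 3950 = 0 → A_y = 5150 − 7245.72 × 0.406737 = 2203 N.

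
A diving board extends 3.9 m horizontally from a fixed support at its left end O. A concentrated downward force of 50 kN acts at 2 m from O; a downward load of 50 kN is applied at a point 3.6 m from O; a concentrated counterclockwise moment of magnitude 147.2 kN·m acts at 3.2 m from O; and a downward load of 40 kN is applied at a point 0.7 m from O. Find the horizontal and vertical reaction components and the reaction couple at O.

O_x = 0, O_y = 140.0 kN, M_O = 160.8 kN·m

ΣF_x = 0: O_x = 0.
ΣF_y = 0: O_y − 50 − 50 − 40 = 0 → O_y = 140.0 kN.
ΣM about O: M_O − 50·2 − 50·3.6 + 147.2 − 40·0.7 = 0 → M_O = 160.8 kN·m.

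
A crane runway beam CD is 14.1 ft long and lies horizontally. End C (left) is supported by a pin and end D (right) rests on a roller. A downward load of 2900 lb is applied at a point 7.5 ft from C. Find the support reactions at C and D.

ΣM about C: D_y·14.1 − 2900·7.5 = 0 → D_y = 21750/14.1 = 1542.55 ≈ 1543 lb.
ΣF_y = 0: C_y + 1542.55 − 2900 = 0 → C_y = 1357 lb.
ΣF_x = 0: no horizontal applied forces, so C_x = 0.

C_x = 0, C_y = 1357 lb, D_y = 1543 lb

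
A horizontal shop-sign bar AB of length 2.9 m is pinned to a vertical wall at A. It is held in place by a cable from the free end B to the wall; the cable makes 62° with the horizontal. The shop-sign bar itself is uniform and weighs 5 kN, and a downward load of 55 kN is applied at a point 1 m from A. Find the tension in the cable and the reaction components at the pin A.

T = 24.31 kN, A_x = 11.41 kN, A_y = 38.53 kN

ΣM about A: T·sin62°·2.9 − 5·1.45 − 55·1 = 0 → T = 62.25/(2.9·0.882948) = 24.3112 ≈ 24.31 kN.
ΣF_x = 0: A_x − T·cos62° = 0 → A_x = 24.3112 × 0.469472 = 11.41 kN.
ΣF_y = 0: A_y + T·sin62° − 5 − 55 = 0 → A_y = 60 − 24.3112 × 0.882948 = 38.53 kN.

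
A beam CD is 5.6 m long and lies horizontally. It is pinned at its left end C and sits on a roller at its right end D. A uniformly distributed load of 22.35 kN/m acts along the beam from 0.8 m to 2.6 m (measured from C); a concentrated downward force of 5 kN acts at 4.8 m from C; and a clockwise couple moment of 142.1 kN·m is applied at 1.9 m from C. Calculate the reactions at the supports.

Resultant of the distributed load: 22.35 × 1.8 = 40.23 kN at 1.7 m from C.
Moments about C: D_y·5.6 − (22.35·1.8)·1.7 − 5·4.8 − 142.1 = 0 → D_y = 234.491/5.6 = 41.8734 ≈ 41.87 kN.
ΣF_y = 0: C_y + 41.8734 − 22.35·1.8 − 5 = 0 → C_y = 3.357 kN.
ΣF_x = 0: no horizontal applied forces, so C_x = 0.

C_x = 0, C_y = 3.357 kN, D_y = 41.87 kN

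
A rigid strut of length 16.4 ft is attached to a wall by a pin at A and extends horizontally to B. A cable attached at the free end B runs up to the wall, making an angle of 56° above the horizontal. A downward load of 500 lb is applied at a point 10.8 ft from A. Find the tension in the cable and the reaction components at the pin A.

T = 397.2 lb, A_x = 222.1 lb, A_y = 170.7 lb

ΣM about A: T·sin56°·16.4 − 500·10.8 = 0 → T = 5400/(16.4·0.829038) = 397.169 ≈ 397.2 lb.
ΣF_x = 0: A_x − T·cos56° = 0 → A_x = 397.169 × 0.559193 = 222.1 lb.
ΣF_y = 0: A_y + T·sin56° − 500 = 0 → A_y = 500 − 397.169 × 0.829038 = 170.7 lb.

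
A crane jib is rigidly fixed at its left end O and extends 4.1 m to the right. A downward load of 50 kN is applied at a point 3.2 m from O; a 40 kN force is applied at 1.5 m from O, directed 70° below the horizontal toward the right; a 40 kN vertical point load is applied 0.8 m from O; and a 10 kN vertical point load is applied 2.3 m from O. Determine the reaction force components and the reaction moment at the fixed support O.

ΣF_x = 0: O_x + 40·cos70° = 0 → O_x = -13.68 kN.
ΣF_y = 0: O_y − 50 − 40·sin70° − 40 − 10 = 0 → O_y = 137.6 kN.
ΣM about O: M_O − 50·3.2 − 40·sin70°·1.5 − 40·0.8 − 10·2.3 = 0 → M_O = 271.4 kN·m.

O_x = -13.68 kN, O_y = 137.6 kN, M_O = 271.4 kN·m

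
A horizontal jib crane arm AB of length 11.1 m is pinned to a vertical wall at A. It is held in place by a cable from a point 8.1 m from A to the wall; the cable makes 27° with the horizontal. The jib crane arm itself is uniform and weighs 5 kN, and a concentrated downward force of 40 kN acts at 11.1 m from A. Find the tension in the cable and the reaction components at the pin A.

T = 128.3 kN, A_x = 114.3 kN, A_y = -13.24 kN

ΣM about A: T·sin27°·8.1 − 5·5.55 − 40·11.1 = 0 → T = 471.75/(8.1·0.45399) = 128.286 ≈ 128.3 kN.
ΣF_x = 0: A_x − T·cos27° = 0 → A_x = 128.286 × 0.891007 = 114.3 kN.
ΣF_y = 0: A_y + T·sin27° − 5 − 40 = 0 → A_y = 45 − 128.286 × 0.45399 = -13.24 kN.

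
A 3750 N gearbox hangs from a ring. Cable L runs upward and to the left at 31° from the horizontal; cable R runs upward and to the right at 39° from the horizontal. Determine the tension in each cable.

ΣF_x = 0: −T_L·cos31° + T_R·cos39° = 0 → T_R = 1.10297·T_L.
ΣF_y = 0: T_L·sin31° + T_R·sin39° = 3750.
Substitute: T_L·(0.515038 + 1.10297·0.62932) = 3750 → T_L = 3101.33 ≈ 3101 N.
Then T_R = 1.10297 × 3101.33 = 3421 N.

T_L = 3101 N, T_R = 3421 N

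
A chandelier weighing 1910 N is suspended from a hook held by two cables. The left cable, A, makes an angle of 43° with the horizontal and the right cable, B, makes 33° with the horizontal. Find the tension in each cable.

T_A = 1651 N, T_B = 1440 N

ΣF_x = 0: −T_A·cos43° + T_B·cos33° = 0 → T_B = 0.872039·T_A.
ΣF_y = 0: T_A·sin43° + T_B·sin33° = 1910.
Substitute: T_A·(0.681998 + 0.872039·0.544639) = 1910 → T_A = 1650.9 ≈ 1651 N.
Then T_B = 0.872039 × 1650.9 = 1440 N.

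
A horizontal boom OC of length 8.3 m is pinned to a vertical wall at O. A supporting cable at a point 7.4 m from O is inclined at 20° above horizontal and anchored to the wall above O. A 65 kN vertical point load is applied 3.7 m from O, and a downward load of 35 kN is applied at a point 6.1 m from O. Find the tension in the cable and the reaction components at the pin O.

T = 179.4 kN, O_x = 168.6 kN, O_y = 38.65 kN

ΣM about O: T·sin20°·7.4 − 65·3.7 − 35·6.1 = 0 → T = 454/(7.4·0.34202) = 179.379 ≈ 179.4 kN.
ΣF_x = 0: O_x − T·cos20° = 0 → O_x = 179.379 × 0.939693 = 168.6 kN.
ΣF_y = 0: O_y + T·sin20° − 65 − 35 = 0 → O_y = 100 − 179.379 × 0.34202 = 38.65 kN.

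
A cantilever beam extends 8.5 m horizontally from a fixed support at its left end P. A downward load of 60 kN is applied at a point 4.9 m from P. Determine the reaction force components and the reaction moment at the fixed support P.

ΣF_x = 0: P_x = 0.
ΣF_y = 0: P_y − 60 = 0 → P_y = 60.00 kN.
ΣM about P: M_P − 60·4.9 = 0 → M_P = 294.0 kN·m.

P_x = 0, P_y = 60.00 kN, M_P = 294.0 kN·m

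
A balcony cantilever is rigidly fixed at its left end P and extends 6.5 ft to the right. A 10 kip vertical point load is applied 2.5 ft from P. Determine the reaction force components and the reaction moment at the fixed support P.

P_x = 0, P_y = 10.00 kip, M_P = 25.00 kip·ft

ΣF_x = 0: P_x = 0.
ΣF_y = 0: P_y − 10 = 0 → P_y = 10.00 kip.
ΣM about P: M_P − 10·2.5 = 0 → M_P = 25.00 kip·ft.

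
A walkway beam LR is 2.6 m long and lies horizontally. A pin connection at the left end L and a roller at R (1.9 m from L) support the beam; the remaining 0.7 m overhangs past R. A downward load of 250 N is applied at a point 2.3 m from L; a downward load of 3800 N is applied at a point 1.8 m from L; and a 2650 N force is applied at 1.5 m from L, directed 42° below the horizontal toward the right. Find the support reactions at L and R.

L_x = -1969 N, L_y = 520.7 N, R_y = 5303 N

Moments about L: R_y·1.9 − 250·2.3 − 3800·1.8 − 2650·sin42°·1.5 = 0 → R_y = 10074.8/1.9 = 5302.53 ≈ 5303 N.
ΣF_y = 0: L_y + 5302.53 − 250 − 3800 − 2650·sin42° = 0 → L_y = 520.7 N.
ΣF_x = 0: L_x + 2650·cos42° = 0 → L_x = -1969 N.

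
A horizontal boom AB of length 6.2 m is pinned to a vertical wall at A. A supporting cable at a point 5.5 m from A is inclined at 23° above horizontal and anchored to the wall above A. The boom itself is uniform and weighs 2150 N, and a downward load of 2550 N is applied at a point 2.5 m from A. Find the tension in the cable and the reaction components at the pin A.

ΣM about A: T·sin23°·5.5 − 2150·3.1 − 2550·2.5 = 0 → T = 13040/(5.5·0.390731) = 6067.88 ≈ 6068 N.
ΣF_x = 0: A_x − T·cos23° = 0 → A_x = 6067.88 × 0.920505 = 5586 N.
ΣF_y = 0: A_y + T·sin23° − 2150 − 2550 = 0 → A_y = 4700 − 6067.88 × 0.390731 = 2329 N.

T = 6068 N, A_x = 5586 N, A_y = 2329 N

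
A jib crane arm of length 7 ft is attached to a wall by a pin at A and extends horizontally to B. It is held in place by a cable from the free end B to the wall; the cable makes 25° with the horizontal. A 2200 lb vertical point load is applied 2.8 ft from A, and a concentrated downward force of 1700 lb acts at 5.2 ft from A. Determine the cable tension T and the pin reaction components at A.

ΣM about A: T·sin25°·7 − 2200·2.8 − 1700·5.2 = 0 → T = 15000/(7·0.422618) = 5070.44 ≈ 5070 lb.
ΣF_x = 0: A_x − T·cos25° = 0 → A_x = 5070.44 × 0.906308 = 4595 lb.
ΣF_y = 0: A_y + T·sin25° − 2200 − 1700 = 0 → A_y = 3900 − 5070.44 × 0.422618 = 1757 lb.

T = 5070 lb, A_x = 4595 lb, A_y = 1757 lb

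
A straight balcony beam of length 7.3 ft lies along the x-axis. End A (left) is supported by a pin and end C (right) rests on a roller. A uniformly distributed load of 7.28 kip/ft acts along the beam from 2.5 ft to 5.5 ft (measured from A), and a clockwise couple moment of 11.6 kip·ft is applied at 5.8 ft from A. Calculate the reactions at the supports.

Resultant of the distributed load: 7.28 × 3 = 21.84 kip at 4 ft from A.
Moments about A: C_y·7.3 − (7.28·3)·4 − 11.6 = 0 → C_y = 98.96/7.3 = 13.5562 ≈ 13.56 kip.
ΣF_y = 0: A_y + 13.5562 − 7.28·3 = 0 → A_y = 8.284 kip.
ΣF_x = 0: no horizontal applied forces, so A_x = 0.

A_x = 0, A_y = 8.284 kip, C_y = 13.56 kip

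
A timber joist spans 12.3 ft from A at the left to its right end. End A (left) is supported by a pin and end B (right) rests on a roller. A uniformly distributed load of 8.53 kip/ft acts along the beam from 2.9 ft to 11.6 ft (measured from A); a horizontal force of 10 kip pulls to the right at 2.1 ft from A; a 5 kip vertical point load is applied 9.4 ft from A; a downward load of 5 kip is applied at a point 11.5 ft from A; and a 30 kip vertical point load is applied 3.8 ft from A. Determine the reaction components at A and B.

A_x = -10.00 kip, A_y = 52.70 kip, B_y = 61.51 kip

Resultant of the distributed load: 8.53 × 8.7 = 74.211 kip at 7.25 ft from A.
Moments about A: B_y·12.3 − (8.53·8.7)·7.25 − 5·9.4 − 5·11.5 − 30·3.8 = 0 → B_y = 756.52975/12.3 = 61.5065 ≈ 61.51 kip.
ΣF_y = 0: A_y + 61.5065 − 8.53·8.7 − 5 − 5 − 30 = 0 → A_y = 52.70 kip.
ΣF_x = 0: A_x + 10 = 0 → A_x = -10.00 kip.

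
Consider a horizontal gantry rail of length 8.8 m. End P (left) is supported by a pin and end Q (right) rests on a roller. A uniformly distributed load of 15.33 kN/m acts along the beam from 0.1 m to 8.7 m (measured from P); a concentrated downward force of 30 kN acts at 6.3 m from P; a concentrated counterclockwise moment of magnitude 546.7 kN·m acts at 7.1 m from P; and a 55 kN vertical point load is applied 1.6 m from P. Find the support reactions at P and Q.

Resultant of the distributed load: 15.33 × 8.6 = 131.838 kN at 4.4 m from P.
ΣM about P: Q_y·8.8 − (15.33·8.6)·4.4 − 30·6.3 + 546.7 − 55·1.6 = 0 → Q_y = 310.3872/8.8 = 35.2713 ≈ 35.27 kN.
ΣF_y = 0: P_y + 35.2713 − 15.33·8.6 − 30 − 55 = 0 → P_y = 181.6 kN.
ΣF_x = 0: no horizontal applied forces, so P_x = 0.

P_x = 0, P_y = 181.6 kN, Q_y = 35.27 kN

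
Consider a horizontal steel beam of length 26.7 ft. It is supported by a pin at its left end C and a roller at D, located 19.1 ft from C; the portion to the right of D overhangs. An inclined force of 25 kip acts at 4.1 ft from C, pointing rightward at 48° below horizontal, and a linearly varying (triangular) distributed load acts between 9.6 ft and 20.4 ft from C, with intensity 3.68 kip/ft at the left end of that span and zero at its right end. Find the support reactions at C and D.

Resultant of the triangular load: ½ × 3.68 × 10.8 = 19.872 kip, acting at 13.2 ft from C (one-third of the span from the peak).
ΣM about C: D_y·19.1 − 25·sin48°·4.1 − (½·3.68·10.8)·13.2 = 0 → D_y = 338.483/19.1 = 17.7216 ≈ 17.72 kip.
ΣF_y = 0: C_y + 17.7216 − 25·sin48° − ½·3.68·10.8 = 0 → C_y = 20.73 kip.
ΣF_x = 0: C_x + 25·cos48° = 0 → C_x = -16.73 kip.

C_x = -16.73 kip, C_y = 20.73 kip, D_y = 17.72 kip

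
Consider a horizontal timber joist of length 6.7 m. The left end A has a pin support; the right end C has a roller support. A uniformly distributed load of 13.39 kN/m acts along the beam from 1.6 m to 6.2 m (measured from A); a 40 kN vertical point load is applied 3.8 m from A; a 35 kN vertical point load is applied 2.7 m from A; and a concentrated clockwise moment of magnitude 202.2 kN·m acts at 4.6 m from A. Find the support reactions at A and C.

A_x = 0, A_y = 33.77 kN, C_y = 102.8 kN

Resultant of the distributed load: 13.39 × 4.6 = 61.594 kN at 3.9 m from A.
Moments about A: C_y·6.7 − (13.39·4.6)·3.9 − 40·3.8 − 35·2.7 − 202.2 = 0 → C_y = 688.9166/6.7 = 102.823 ≈ 102.8 kN.
ΣF_y = 0: A_y + 102.823 − 13.39·4.6 − 40 − 35 = 0 → A_y = 33.77 kN.
ΣF_x = 0: no horizontal applied forces, so A_x = 0.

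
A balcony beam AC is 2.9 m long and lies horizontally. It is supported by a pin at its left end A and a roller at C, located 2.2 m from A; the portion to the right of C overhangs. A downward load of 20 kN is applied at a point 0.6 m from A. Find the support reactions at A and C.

ΣM about A: C_y·2.2 − 20·0.6 = 0 → C_y = 12/2.2 = 5.45455 ≈ 5.455 kN.
ΣF_y = 0: A_y + 5.45455 − 20 = 0 → A_y = 14.55 kN.
ΣF_x = 0: no horizontal applied forces, so A_x = 0.

A_x = 0, A_y = 14.55 kN, C_y = 5.455 kN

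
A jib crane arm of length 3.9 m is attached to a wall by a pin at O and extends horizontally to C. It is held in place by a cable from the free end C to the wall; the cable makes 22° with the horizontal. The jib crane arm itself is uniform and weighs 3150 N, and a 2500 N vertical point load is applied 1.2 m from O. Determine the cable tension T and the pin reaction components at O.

T = 6258 N, O_x = 5802 N, O_y = 3306 N

ΣM about O: T·sin22°·3.9 − 3150·1.95 − 2500·1.2 = 0 → T = 9142.5/(3.9·0.374607) = 6257.84 ≈ 6258 N.
ΣF_x = 0: O_x − T·cos22° = 0 → O_x = 6257.84 × 0.927184 = 5802 N.
ΣF_y = 0: O_y + T·sin22° − 3150 − 2500 = 0 → O_y = 5650 − 6257.84 × 0.374607 = 3306 N.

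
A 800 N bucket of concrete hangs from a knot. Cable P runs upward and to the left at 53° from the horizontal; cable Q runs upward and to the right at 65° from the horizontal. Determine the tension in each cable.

ΣF_x = 0: −T_P·cos53° + T_Q·cos65° = 0 → T_Q = 1.42402·T_P.
ΣF_y = 0: T_P·sin53° + T_Q·sin65° = 800.
Substitute: T_P·(0.798636 + 1.42402·0.906308) = 800 → T_P = 382.915 ≈ 382.9 N.
Then T_Q = 1.42402 × 382.915 = 545.3 N.

T_P = 382.9 N, T_Q = 545.3 N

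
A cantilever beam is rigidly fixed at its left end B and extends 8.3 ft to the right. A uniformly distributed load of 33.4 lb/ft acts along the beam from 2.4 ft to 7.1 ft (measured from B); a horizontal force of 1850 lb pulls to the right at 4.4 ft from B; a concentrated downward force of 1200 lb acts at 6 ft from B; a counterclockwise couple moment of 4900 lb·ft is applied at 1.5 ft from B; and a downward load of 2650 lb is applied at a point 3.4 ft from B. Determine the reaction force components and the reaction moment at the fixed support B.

Resultant of the distributed load: 33.4 × 4.7 = 156.98 lb at 4.75 ft from B.
ΣF_x = 0: B_x + 1850 = 0 → B_x = -1850 lb.
ΣF_y = 0: B_y − 33.4·4.7 − 1200 − 2650 = 0 → B_y = 4007 lb.
ΣM about B: M_B − (33.4·4.7)·4.75 − 1200·6 + 4900 − 2650·3.4 = 0 → M_B = 12060 lb·ft.

B_x = -1850 lb, B_y = 4007 lb, M_B = 12060 lb·ft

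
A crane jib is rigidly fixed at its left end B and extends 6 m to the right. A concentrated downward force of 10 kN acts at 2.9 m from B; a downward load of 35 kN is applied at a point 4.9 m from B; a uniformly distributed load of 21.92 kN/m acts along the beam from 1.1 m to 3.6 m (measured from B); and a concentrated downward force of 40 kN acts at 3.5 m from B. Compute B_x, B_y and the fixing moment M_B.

B_x = 0, B_y = 139.8 kN, M_B = 469.3 kN·m

Resultant of the distributed load: 21.92 × 2.5 = 54.8 kN at 2.35 m from B.
ΣF_x = 0: B_x = 0.
ΣF_y = 0: B_y − 10 − 35 − 21.92·2.5 − 40 = 0 → B_y = 139.8 kN.
ΣM about B: M_B − 10·2.9 − 35·4.9 − (21.92·2.5)·2.35 − 40·3.5 = 0 → M_B = 469.3 kN·m.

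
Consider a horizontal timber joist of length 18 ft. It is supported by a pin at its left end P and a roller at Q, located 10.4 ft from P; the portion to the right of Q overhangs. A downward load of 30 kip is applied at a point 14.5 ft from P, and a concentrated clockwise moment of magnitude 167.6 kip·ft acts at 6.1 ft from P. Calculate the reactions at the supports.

ΣM about P: Q_y·10.4 − 30·14.5 − 167.6 = 0 → Q_y = 602.6/10.4 = 57.9423 ≈ 57.94 kip.
ΣF_y = 0: P_y + 57.9423 − 30 = 0 → P_y = -27.94 kip.
ΣF_x = 0: no horizontal applied forces, so P_x = 0.

P_x = 0, P_y = -27.94 kip, Q_y = 57.94 kip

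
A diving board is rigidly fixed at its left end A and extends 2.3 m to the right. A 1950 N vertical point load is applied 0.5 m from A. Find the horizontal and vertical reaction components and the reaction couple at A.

A_x = 0, A_y = 1950 N, M_A = 975.0 N·m

ΣF_x = 0: A_x = 0.
ΣF_y = 0: A_y − 1950 = 0 → A_y = 1950 N.
ΣM about A: M_A − 1950·0.5 = 0 → M_A = 975.0 N·m.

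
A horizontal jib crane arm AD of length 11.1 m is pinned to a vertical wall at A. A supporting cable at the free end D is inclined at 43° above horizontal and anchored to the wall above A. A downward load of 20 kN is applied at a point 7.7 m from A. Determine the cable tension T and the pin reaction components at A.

T = 20.34 kN, A_x = 14.88 kN, A_y = 6.126 kN

ΣM about A: T·sin43°·11.1 − 20·7.7 = 0 → T = 154/(11.1·0.681998) = 20.343 ≈ 20.34 kN.
ΣF_x = 0: A_x − T·cos43° = 0 → A_x = 20.343 × 0.731354 = 14.88 kN.
ΣF_y = 0: A_y + T·sin43° − 20 = 0 → A_y = 20 − 20.343 × 0.681998 = 6.126 kN.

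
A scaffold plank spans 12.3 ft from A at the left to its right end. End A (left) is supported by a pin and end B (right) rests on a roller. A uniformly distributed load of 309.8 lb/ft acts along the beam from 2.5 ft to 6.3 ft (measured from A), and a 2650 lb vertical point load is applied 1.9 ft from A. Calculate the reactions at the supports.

Resultant of the distributed load: 309.8 × 3.8 = 1177.24 lb at 4.4 ft from A.
Taking moments about A: B_y·12.3 − (309.8·3.8)·4.4 − 2650·1.9 = 0 → B_y = 10214.856/12.3 = 830.476 ≈ 830.5 lb.
ΣF_y = 0: A_y + 830.476 − 309.8·3.8 − 2650 = 0 → A_y = 2997 lb.
ΣF_x = 0: no horizontal applied forces, so A_x = 0.

A_x = 0, A_y = 2997 lb, B_y = 830.5 lb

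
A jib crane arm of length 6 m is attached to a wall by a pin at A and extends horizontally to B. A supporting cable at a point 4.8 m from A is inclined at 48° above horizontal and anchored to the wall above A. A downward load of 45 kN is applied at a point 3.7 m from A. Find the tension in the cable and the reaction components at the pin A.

T = 46.68 kN, A_x = 31.23 kN, A_y = 10.31 kN

ΣM about A: T·sin48°·4.8 − 45·3.7 = 0 → T = 166.5/(4.8·0.743145) = 46.6766 ≈ 46.68 kN.
ΣF_x = 0: A_x − T·cos48° = 0 → A_x = 46.6766 × 0.669131 = 31.23 kN.
ΣF_y = 0: A_y + T·sin48° − 45 = 0 → A_y = 45 − 46.6766 × 0.743145 = 10.31 kN.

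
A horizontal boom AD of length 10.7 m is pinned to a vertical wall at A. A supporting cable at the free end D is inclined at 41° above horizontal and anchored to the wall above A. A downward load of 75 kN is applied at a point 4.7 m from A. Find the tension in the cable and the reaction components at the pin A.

ΣM about A: T·sin41°·10.7 − 75·4.7 = 0 → T = 352.5/(10.7·0.656059) = 50.2149 ≈ 50.21 kN.
ΣF_x = 0: A_x − T·cos41° = 0 → A_x = 50.2149 × 0.75471 = 37.90 kN.
ΣF_y = 0: A_y + T·sin41° − 75 = 0 → A_y = 75 − 50.2149 × 0.656059 = 42.06 kN.

T = 50.21 kN, A_x = 37.90 kN, A_y = 42.06 kN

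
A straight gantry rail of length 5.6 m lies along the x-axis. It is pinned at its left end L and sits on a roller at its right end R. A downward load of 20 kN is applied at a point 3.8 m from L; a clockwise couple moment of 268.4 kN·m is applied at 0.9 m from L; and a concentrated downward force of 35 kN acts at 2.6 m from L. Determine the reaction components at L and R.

ΣM about L: R_y·5.6 − 20·3.8 − 268.4 − 35·2.6 = 0 → R_y = 435.4/5.6 = 77.75 kN.
ΣF_y = 0: L_y + 77.75 − 20 − 35 = 0 → L_y = -22.75 kN.
ΣF_x = 0: no horizontal applied forces, so L_x = 0.

L_x = 0, L_y = -22.75 kN, R_y = 77.75 kN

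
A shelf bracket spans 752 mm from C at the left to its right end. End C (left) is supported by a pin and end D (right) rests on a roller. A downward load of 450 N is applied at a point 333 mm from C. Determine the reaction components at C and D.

C_x = 0, C_y = 250.7 N, D_y = 199.3 N

ΣM about C: D_y·752 − 450·333 = 0 → D_y = 149850/752 = 199.269 ≈ 199.3 N.
ΣF_y = 0: C_y + 199.269 − 450 = 0 → C_y = 250.7 N.
ΣF_x = 0: no horizontal applied forces, so C_x = 0.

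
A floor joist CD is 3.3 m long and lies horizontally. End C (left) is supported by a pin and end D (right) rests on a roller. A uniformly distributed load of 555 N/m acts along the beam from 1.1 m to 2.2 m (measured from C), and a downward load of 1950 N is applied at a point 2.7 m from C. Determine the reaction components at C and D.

C_x = 0, C_y = 659.8 N, D_y = 1901 N

Resultant of the distributed load: 555 × 1.1 = 610.5 N at 1.65 m from C.
ΣM about C: D_y·3.3 − (555·1.1)·1.65 − 1950·2.7 = 0 → D_y = 6272.325/3.3 = 1900.7 ≈ 1901 N.
ΣF_y = 0: C_y + 1900.7 − 555·1.1 − 1950 = 0 → C_y = 659.8 N.
ΣF_x = 0: no horizontal applied forces, so C_x = 0.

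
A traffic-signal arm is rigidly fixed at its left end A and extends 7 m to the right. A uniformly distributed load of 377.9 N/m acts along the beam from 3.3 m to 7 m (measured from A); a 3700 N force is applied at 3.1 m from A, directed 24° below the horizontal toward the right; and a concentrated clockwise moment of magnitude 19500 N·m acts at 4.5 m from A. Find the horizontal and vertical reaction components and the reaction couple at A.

Resultant of the distributed load: 377.9 × 3.7 = 1398.23 N at 5.15 m from A.
ΣF_x = 0: A_x + 3700·cos24° = 0 → A_x = -3380 N.
ΣF_y = 0: A_y − 377.9·3.7 − 3700·sin24° = 0 → A_y = 2903 N.
ΣM about A: M_A − (377.9·3.7)·5.15 − 3700·sin24°·3.1 − 19500 = 0 → M_A = 31370 N·m.

A_x = -3380 N, A_y = 2903 N, M_A = 31370 N·m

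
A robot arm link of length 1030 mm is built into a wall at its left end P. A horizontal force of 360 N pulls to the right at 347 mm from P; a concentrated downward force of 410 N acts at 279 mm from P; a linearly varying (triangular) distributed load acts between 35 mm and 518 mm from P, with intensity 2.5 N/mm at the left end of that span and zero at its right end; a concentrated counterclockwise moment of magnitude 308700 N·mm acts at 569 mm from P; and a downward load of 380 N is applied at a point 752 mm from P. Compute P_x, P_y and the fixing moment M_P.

P_x = -360.0 N, P_y = 1394 N, M_P = 209800 N·mm

Resultant of the triangular load: ½ × 2.5 × 483 = 603.75 N, acting at 196 mm from P (one-third of the span from the peak).
ΣF_x = 0: P_x + 360 = 0 → P_x = -360.0 N.
ΣF_y = 0: P_y − 410 − ½·2.5·483 − 380 = 0 → P_y = 1394 N.
ΣM about P: M_P − 410·279 − (½·2.5·483)·196 + 308700 − 380·752 = 0 → M_P = 209800 N·mm.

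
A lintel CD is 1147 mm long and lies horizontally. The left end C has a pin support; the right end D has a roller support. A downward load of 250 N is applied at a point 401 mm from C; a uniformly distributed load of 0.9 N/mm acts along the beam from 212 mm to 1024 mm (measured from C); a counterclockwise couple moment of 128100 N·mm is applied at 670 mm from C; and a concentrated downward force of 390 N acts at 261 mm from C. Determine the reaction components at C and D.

C_x = 0, C_y = 912.6 N, D_y = 458.2 N

Resultant of the distributed load: 0.9 × 812 = 730.8 N at 618 mm from C.
Moments about C: D_y·1147 − 250·401 − (0.9·812)·618 + 128100 − 390·261 = 0 → D_y = 525574.4/1147 = 458.217 ≈ 458.2 N.
ΣF_y = 0: C_y + 458.217 − 250 − 0.9·812 − 390 = 0 → C_y = 912.6 N.
ΣF_x = 0: no horizontal applied forces, so C_x = 0.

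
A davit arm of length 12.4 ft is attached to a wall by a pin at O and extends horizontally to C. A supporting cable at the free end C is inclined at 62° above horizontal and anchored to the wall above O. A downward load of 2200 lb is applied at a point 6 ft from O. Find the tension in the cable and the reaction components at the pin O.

ΣM about O: T·sin62°·12.4 − 2200·6 = 0 → T = 13200/(12.4·0.882948) = 1205.64 ≈ 1206 lb.
ΣF_x = 0: O_x − T·cos62° = 0 → O_x = 1205.64 × 0.469472 = 566.0 lb.
ΣF_y = 0: O_y + T·sin62° − 2200 = 0 → O_y = 2200 − 1205.64 × 0.882948 = 1135 lb.

T = 1206 lb, O_x = 566.0 lb, O_y = 1135 lb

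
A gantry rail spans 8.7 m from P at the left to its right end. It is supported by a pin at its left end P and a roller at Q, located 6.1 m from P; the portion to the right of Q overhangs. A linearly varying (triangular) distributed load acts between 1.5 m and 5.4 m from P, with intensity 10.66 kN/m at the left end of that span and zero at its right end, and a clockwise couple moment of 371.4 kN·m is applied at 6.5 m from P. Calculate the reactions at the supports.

Resultant of the triangular load: ½ × 10.66 × 3.9 = 20.787 kN, acting at 2.8 m from P (one-third of the span from the peak).
Moments about P: Q_y·6.1 − (½·10.66·3.9)·2.8 − 371.4 = 0 → Q_y = 429.6036/6.1 = 70.4268 ≈ 70.43 kN.
ΣF_y = 0: P_y + 70.4268 − ½·10.66·3.9 = 0 → P_y = -49.64 kN.
ΣF_x = 0: no horizontal applied forces, so P_x = 0.

P_x = 0, P_y = -49.64 kN, Q_y = 70.43 kN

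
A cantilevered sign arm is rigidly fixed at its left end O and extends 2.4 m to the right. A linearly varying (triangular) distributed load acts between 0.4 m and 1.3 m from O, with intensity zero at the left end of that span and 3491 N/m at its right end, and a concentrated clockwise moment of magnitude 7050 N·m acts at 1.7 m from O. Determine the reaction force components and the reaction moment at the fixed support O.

Resultant of the triangular load: ½ × 3491 × 0.9 = 1570.95 N, acting at 1 m from O (one-third of the span from the peak).
ΣF_x = 0: O_x = 0.
ΣF_y = 0: O_y − ½·3491·0.9 = 0 → O_y = 1571 N.
ΣM about O: M_O − (½·3491·0.9)·1 − 7050 = 0 → M_O = 8621 N·m.

O_x = 0, O_y = 1571 N, M_O = 8621 N·m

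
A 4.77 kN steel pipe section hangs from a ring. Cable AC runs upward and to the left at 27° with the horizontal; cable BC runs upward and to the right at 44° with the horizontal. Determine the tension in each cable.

T_AC = 3.629 kN, T_BC = 4.495 kN

ΣF_x = 0: −T_AC·cos27° + T_BC·cos44° = 0 → T_BC = 1.23864·T_AC.
ΣF_y = 0: T_AC·sin27° + T_BC·sin44° = 4.77.
Substitute: T_AC·(0.45399 + 1.23864·0.694658) = 4.77 → T_AC = 3.62897 ≈ 3.629 kN.
Then T_BC = 1.23864 × 3.62897 = 4.495 kN.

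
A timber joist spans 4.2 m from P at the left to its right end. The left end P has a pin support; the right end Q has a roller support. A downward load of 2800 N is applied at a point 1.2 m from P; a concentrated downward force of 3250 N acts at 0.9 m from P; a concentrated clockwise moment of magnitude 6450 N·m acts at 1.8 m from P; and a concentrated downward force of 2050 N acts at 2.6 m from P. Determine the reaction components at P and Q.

Taking moments about P: Q_y·4.2 − 2800·1.2 − 3250·0.9 − 6450 − 2050·2.6 = 0 → Q_y = 18065/4.2 = 4301.19 ≈ 4301 N.
ΣF_y = 0: P_y + 4301.19 − 2800 − 3250 − 2050 = 0 → P_y = 3799 N.
ΣF_x = 0: no horizontal applied forces, so P_x = 0.

P_x = 0, P_y = 3799 N, Q_y = 4301 N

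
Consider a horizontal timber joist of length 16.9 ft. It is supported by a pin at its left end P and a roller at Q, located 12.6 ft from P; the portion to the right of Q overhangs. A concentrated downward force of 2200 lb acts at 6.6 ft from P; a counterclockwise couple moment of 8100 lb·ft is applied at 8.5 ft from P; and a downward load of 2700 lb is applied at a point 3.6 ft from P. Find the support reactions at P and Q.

ΣM about P: Q_y·12.6 − 2200·6.6 + 8100 − 2700·3.6 = 0 → Q_y = 16140/12.6 = 1280.95 ≈ 1281 lb.
ΣF_y = 0: P_y + 1280.95 − 2200 − 2700 = 0 → P_y = 3619 lb.
ΣF_x = 0: no horizontal applied forces, so P_x = 0.

P_x = 0, P_y = 3619 lb, Q_y = 1281 lb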